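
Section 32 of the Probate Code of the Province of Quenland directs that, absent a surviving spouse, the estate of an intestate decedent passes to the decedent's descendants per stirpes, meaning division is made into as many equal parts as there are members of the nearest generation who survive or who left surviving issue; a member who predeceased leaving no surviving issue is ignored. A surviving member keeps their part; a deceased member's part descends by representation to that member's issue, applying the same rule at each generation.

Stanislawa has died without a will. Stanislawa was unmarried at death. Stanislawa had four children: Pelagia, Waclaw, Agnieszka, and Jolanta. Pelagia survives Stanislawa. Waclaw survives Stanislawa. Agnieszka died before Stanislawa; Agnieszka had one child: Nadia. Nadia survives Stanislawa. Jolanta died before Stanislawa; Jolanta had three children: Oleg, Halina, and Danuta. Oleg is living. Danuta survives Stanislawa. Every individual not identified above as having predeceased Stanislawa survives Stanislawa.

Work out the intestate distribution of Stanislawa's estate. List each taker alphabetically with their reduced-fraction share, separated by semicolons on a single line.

There is no surviving spouse, so the entire estate passes to Stanislawa's descendants per stirpes.
The estate is divided into 4 equal shares of 1/4 among Pelagia, Waclaw, Agnieszka, Jolanta.
Pelagia is living and takes 1/4.
Waclaw is living and takes 1/4.
Agnieszka predeceased; the 1/4 allotted to Agnieszka's branch passes to Agnieszka's issue by representation.
Nadia is the sole taker at this level and receives the full 1/4.
Jolanta predeceased; the 1/4 allotted to Jolanta's branch passes to Jolanta's issue by representation.
The 1/4 is divided into 3 equal shares of 1/12 among Oleg, Halina, Danuta.
Oleg is living and takes 1/12.
Halina is living and takes 1/12.
Danuta is living and takes 1/12.

Danuta 1/12; Halina 1/12; Nadia 1/4; Oleg 1/12; Pelagia 1/4; Waclaw 1/4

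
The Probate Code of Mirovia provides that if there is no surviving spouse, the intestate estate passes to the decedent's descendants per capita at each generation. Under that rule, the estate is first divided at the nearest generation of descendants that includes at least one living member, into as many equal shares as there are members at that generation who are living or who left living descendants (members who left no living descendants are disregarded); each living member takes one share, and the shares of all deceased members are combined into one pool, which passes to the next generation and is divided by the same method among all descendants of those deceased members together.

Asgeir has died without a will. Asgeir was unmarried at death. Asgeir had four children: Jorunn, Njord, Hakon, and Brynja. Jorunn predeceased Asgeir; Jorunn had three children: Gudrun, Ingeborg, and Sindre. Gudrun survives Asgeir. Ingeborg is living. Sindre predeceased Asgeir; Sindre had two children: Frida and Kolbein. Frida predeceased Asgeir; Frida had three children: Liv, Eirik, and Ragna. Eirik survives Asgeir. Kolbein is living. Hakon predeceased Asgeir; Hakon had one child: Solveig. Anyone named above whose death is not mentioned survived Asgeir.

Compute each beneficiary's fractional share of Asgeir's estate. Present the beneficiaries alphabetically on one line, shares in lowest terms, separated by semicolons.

There is no surviving spouse, so the entire estate passes to Asgeir's descendants per capita at each generation.
At generation 1 (Jorunn, Njord, Hakon, Brynja) there are 4 shares of (1)/4 = 1/4 each.
Living: Njord and Brynja — each takes 1/4.
Deceased: Jorunn and Hakon. Their combined 1/2 is pooled and carried to generation 2.
At generation 2 (Gudrun, Ingeborg, Sindre, Solveig) there are 4 shares of (1/2)/4 = 1/8 each.
Living: Gudrun, Ingeborg, and Solveig — each takes 1/8.
Deceased: Sindre. That 1/8 share is carried to generation 3.
At generation 3 (Frida, Kolbein) there are 2 shares of (1/8)/2 = 1/16 each.
Living: Kolbein — each takes 1/16.
Deceased: Frida. That 1/16 share is carried to generation 4.
At generation 4 (Liv, Eirik, Ragna) there are 3 shares of (1/16)/3 = 1/48 each.
Living: Liv, Eirik, and Ragna — each takes 1/48.

Brynja 1/4; Eirik 1/48; Gudrun 1/8; Ingeborg 1/8; Kolbein 1/16; Liv 1/48; Njord 1/4; Ragna 1/48; Solveig 1/8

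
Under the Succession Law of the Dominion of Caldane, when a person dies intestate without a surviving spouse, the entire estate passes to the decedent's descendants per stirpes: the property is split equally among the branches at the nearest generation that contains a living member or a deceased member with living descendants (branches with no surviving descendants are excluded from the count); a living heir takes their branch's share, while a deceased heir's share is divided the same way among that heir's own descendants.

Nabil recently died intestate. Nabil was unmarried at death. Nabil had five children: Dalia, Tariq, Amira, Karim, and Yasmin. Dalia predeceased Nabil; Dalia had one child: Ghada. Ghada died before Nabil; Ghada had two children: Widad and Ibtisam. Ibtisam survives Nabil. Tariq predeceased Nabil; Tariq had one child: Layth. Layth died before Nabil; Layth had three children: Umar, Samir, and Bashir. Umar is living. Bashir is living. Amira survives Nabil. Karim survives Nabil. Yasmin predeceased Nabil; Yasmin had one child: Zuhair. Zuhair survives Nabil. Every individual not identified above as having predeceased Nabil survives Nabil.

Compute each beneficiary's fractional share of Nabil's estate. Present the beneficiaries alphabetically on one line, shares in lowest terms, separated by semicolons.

Amira 1/5; Bashir 1/15; Ibtisam 1/10; Karim 1/5; Samir 1/15; Umar 1/15; Widad 1/10; Zuhair 1/5

There is no surviving spouse, so the entire estate passes to Nabil's descendants per stirpes.
The estate is divided into 5 equal shares of 1/5 among Dalia, Tariq, Amira, Karim, Yasmin.
Dalia predeceased; the 1/5 allotted to Dalia's branch passes to Dalia's issue by representation.
Ghada's line is the sole branch at this level, so the full 1/5 passes to Ghada's issue by representation.
The 1/5 is divided into 2 equal shares of 1/10 among Widad, Ibtisam.
Widad is living and takes 1/10.
Ibtisam is living and takes 1/10.
Tariq predeceased; the 1/5 allotted to Tariq's branch passes to Tariq's issue by representation.
Layth's line is the sole branch at this level, so the full 1/5 passes to Layth's issue by representation.
The 1/5 is divided into 3 equal shares of 1/15 among Umar, Samir, Bashir.
Umar is living and takes 1/15.
Samir is living and takes 1/15.
Bashir is living and takes 1/15.
Amira is living and takes 1/5.
Karim is living and takes 1/5.
Yasmin predeceased; the 1/5 allotted to Yasmin's branch passes to Yasmin's issue by representation.
Zuhair is the sole taker at this level and receives the full 1/5.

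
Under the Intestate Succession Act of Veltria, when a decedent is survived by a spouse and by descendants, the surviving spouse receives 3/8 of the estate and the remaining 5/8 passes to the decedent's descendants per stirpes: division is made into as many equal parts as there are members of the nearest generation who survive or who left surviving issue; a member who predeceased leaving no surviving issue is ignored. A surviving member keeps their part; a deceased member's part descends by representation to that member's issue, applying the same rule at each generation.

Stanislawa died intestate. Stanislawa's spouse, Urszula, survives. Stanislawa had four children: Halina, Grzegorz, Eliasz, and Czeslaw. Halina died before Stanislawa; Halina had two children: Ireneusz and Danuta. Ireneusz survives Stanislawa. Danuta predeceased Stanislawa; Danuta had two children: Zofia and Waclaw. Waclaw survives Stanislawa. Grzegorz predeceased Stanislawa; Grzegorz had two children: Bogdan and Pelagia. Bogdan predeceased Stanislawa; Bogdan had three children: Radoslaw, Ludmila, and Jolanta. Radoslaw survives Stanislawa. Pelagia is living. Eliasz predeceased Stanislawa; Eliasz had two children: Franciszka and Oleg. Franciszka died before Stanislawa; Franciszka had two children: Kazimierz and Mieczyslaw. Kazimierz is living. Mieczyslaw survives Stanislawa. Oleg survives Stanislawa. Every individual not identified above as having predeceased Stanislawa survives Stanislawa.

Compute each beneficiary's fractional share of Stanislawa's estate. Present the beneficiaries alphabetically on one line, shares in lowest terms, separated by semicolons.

Czeslaw 5/32; Ireneusz 5/64; Jolanta 5/192; Kazimierz 5/128; Ludmila 5/192; Mieczyslaw 5/128; Oleg 5/64; Pelagia 5/64; Radoslaw 5/192; Urszula 3/8; Waclaw 5/128; Zofia 5/128

Urszula, as surviving spouse, takes 3/8.
The remaining 5/8 passes to Stanislawa's descendants per stirpes.
The 5/8 is divided into 4 equal shares of 5/32 among Halina, Grzegorz, Eliasz, Czeslaw.
Halina predeceased; the 5/32 allotted to Halina's branch passes to Halina's issue by representation.
The 5/32 is divided into 2 equal shares of 5/64 among Ireneusz, Danuta.
Ireneusz is living and takes 5/64.
Danuta predeceased; the 5/64 allotted to Danuta's branch passes to Danuta's issue by representation.
The 5/64 is divided into 2 equal shares of 5/128 among Zofia, Waclaw.
Zofia is living and takes 5/128.
Waclaw is living and takes 5/128.
Grzegorz predeceased; the 5/32 allotted to Grzegorz's branch passes to Grzegorz's issue by representation.
The 5/32 is divided into 2 equal shares of 5/64 among Bogdan, Pelagia.
Bogdan predeceased; the 5/64 allotted to Bogdan's branch passes to Bogdan's issue by representation.
The 5/64 is divided into 3 equal shares of 5/192 among Radoslaw, Ludmila, Jolanta.
Radoslaw is living and takes 5/192.
Ludmila is living and takes 5/192.
Jolanta is living and takes 5/192.
Pelagia is living and takes 5/64.
Eliasz predeceased; the 5/32 allotted to Eliasz's branch passes to Eliasz's issue by representation.
The 5/32 is divided into 2 equal shares of 5/64 among Franciszka, Oleg.
Franciszka predeceased; the 5/64 allotted to Franciszka's branch passes to Franciszka's issue by representation.
The 5/64 is divided into 2 equal shares of 5/128 among Kazimierz, Mieczyslaw.
Kazimierz is living and takes 5/128.
Mieczyslaw is living and takes 5/128.
Oleg is living and takes 5/64.
Czeslaw is living and takes 5/32.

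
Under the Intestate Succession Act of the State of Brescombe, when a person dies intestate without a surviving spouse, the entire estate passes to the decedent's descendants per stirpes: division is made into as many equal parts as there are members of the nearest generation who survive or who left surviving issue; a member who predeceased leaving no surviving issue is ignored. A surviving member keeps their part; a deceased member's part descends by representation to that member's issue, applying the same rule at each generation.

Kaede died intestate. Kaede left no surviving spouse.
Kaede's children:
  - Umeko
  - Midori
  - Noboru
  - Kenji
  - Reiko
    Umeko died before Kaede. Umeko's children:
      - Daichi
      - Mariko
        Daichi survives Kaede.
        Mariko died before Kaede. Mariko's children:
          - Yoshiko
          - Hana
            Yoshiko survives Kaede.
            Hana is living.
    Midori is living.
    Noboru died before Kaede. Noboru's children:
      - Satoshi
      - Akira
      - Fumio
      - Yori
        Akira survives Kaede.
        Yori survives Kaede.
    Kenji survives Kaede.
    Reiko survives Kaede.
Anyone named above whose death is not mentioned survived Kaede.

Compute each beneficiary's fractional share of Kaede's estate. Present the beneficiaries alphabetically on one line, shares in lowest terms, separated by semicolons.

Akira 1/20; Daichi 1/10; Fumio 1/20; Hana 1/20; Kenji 1/5; Midori 1/5; Reiko 1/5; Satoshi 1/20; Yori 1/20; Yoshiko 1/20

There is no surviving spouse, so the entire estate passes to Kaede's descendants per stirpes.
The estate is divided into 5 equal shares of 1/5 among Umeko, Midori, Noboru, Kenji, Reiko.
Umeko predeceased; the 1/5 allotted to Umeko's branch passes to Umeko's issue by representation.
The 1/5 is divided into 2 equal shares of 1/10 among Daichi, Mariko.
Daichi is living and takes 1/10.
Mariko predeceased; the 1/10 allotted to Mariko's branch passes to Mariko's issue by representation.
The 1/10 is divided into 2 equal shares of 1/20 among Yoshiko, Hana.
Yoshiko is living and takes 1/20.
Hana is living and takes 1/20.
Midori is living and takes 1/5.
Noboru predeceased; the 1/5 allotted to Noboru's branch passes to Noboru's issue by representation.
The 1/5 is divided into 4 equal shares of 1/20 among Satoshi, Akira, Fumio, Yori.
Satoshi is living and takes 1/20.
Akira is living and takes 1/20.
Fumio is living and takes 1/20.
Yori is living and takes 1/20.
Kenji is living and takes 1/5.
Reiko is living and takes 1/5.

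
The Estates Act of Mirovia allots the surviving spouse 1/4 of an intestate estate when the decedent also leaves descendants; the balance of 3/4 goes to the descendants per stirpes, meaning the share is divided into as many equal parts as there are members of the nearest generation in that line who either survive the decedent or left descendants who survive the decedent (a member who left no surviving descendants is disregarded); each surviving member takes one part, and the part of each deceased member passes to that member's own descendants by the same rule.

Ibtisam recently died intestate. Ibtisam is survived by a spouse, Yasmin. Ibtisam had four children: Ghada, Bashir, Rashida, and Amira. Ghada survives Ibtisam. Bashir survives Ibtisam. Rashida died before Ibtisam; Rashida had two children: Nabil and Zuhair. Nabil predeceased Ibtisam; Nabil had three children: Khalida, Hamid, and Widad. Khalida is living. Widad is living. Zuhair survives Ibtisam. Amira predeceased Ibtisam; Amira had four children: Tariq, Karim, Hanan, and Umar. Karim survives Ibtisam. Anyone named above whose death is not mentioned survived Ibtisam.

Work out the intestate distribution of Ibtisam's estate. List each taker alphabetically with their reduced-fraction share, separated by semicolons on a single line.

Bashir 3/16; Ghada 3/16; Hamid 1/32; Hanan 3/64; Karim 3/64; Khalida 1/32; Tariq 3/64; Umar 3/64; Widad 1/32; Yasmin 1/4; Zuhair 3/32

Yasmin, as surviving spouse, takes 1/4.
The remaining 3/4 passes to Ibtisam's descendants per stirpes.
The 3/4 is divided into 4 equal shares of 3/16 among Ghada, Bashir, Rashida, Amira.
Ghada is living and takes 3/16.
Bashir is living and takes 3/16.
Rashida predeceased; the 3/16 allotted to Rashida's branch passes to Rashida's issue by representation.
The 3/16 is divided into 2 equal shares of 3/32 among Nabil, Zuhair.
Nabil predeceased; the 3/32 allotted to Nabil's branch passes to Nabil's issue by representation.
The 3/32 is divided into 3 equal shares of 1/32 among Khalida, Hamid, Widad.
Khalida is living and takes 1/32.
Hamid is living and takes 1/32.
Widad is living and takes 1/32.
Zuhair is living and takes 3/32.
Amira predeceased; the 3/16 allotted to Amira's branch passes to Amira's issue by representation.
The 3/16 is divided into 4 equal shares of 3/64 among Tariq, Karim, Hanan, Umar.
Tariq is living and takes 3/64.
Karim is living and takes 3/64.
Hanan is living and takes 3/64.
Umar is living and takes 3/64.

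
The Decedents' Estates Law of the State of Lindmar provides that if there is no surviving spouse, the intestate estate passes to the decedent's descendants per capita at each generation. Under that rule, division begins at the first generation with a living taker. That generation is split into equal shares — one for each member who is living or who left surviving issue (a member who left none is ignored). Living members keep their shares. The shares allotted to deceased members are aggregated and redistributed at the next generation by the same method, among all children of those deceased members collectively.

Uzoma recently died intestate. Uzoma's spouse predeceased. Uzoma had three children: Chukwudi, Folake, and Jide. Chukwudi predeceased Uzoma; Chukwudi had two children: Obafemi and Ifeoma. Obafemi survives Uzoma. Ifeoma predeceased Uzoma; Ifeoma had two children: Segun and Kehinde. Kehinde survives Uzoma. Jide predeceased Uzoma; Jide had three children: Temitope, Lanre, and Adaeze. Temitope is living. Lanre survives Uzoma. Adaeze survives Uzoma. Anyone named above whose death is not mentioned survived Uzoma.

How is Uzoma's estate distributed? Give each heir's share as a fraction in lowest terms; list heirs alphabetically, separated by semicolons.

There is no surviving spouse, so the entire estate passes to Uzoma's descendants per capita at each generation.
At generation 1 (Chukwudi, Folake, Jide) there are 3 shares of (1)/3 = 1/3 each.
Living: Folake — each takes 1/3.
Deceased: Chukwudi and Jide. Their combined 2/3 is pooled and carried to generation 2.
At generation 2 (Obafemi, Ifeoma, Temitope, Lanre, Adaeze) there are 5 shares of (2/3)/5 = 2/15 each.
Living: Obafemi, Temitope, Lanre, and Adaeze — each takes 2/15.
Deceased: Ifeoma. That 2/15 share is carried to generation 3.
At generation 3 (Segun, Kehinde) there are 2 shares of (2/15)/2 = 1/15 each.
Living: Segun and Kehinde — each takes 1/15.

Adaeze 2/15; Folake 1/3; Kehinde 1/15; Lanre 2/15; Obafemi 2/15; Segun 1/15; Temitope 2/15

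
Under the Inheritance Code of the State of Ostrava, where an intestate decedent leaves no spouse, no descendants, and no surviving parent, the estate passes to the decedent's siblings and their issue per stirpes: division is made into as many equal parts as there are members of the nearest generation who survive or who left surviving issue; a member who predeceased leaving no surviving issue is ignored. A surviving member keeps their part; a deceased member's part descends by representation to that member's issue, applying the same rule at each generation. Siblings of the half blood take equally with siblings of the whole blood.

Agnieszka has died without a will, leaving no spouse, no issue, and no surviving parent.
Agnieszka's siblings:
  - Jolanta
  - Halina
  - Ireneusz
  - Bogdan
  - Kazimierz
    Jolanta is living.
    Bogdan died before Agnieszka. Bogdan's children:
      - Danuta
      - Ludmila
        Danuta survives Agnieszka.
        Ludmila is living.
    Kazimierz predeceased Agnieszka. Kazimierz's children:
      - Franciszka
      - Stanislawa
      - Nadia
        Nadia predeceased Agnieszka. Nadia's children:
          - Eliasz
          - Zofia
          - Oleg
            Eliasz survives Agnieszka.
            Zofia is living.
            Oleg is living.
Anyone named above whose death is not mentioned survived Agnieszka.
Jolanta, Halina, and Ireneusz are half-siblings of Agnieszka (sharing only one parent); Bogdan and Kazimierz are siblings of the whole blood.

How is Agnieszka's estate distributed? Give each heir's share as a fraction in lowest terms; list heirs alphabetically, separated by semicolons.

No spouse, descendants, or parent survives, so the estate passes to Agnieszka's siblings per stirpes.
Half-blood and whole-blood siblings take equally under the stated rule.
The estate is divided into 5 equal shares of 1/5 among Jolanta, Halina, Ireneusz, Bogdan, Kazimierz.
Jolanta is living and takes 1/5.
Halina is living and takes 1/5.
Ireneusz is living and takes 1/5.
Bogdan predeceased; the 1/5 allotted to Bogdan's branch passes to Bogdan's issue by representation.
The 1/5 is divided into 2 equal shares of 1/10 among Danuta, Ludmila.
Danuta is living and takes 1/10.
Ludmila is living and takes 1/10.
Kazimierz predeceased; the 1/5 allotted to Kazimierz's branch passes to Kazimierz's issue by representation.
The 1/5 is divided into 3 equal shares of 1/15 among Franciszka, Stanislawa, Nadia.
Franciszka is living and takes 1/15.
Stanislawa is living and takes 1/15.
Nadia predeceased; the 1/15 allotted to Nadia's branch passes to Nadia's issue by representation.
The 1/15 is divided into 3 equal shares of 1/45 among Eliasz, Zofia, Oleg.
Eliasz is living and takes 1/45.
Zofia is living and takes 1/45.
Oleg is living and takes 1/45.

Danuta 1/10; Eliasz 1/45; Franciszka 1/15; Halina 1/5; Ireneusz 1/5; Jolanta 1/5; Ludmila 1/10; Oleg 1/45; Stanislawa 1/15; Zofia 1/45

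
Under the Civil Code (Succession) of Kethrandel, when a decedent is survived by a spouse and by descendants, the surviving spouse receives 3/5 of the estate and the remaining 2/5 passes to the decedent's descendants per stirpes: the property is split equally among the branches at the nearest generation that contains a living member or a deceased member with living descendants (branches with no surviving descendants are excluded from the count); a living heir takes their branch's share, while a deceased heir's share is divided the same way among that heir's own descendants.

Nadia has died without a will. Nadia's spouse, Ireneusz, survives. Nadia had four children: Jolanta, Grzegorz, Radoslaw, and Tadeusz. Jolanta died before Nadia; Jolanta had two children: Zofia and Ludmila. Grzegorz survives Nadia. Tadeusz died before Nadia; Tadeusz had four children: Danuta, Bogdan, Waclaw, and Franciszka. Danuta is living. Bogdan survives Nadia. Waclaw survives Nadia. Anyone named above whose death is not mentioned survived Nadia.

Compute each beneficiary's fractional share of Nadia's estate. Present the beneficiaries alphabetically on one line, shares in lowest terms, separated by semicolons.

Ireneusz, as surviving spouse, takes 3/5.
The remaining 2/5 passes to Nadia's descendants per stirpes.
The 2/5 is divided into 4 equal shares of 1/10 among Jolanta, Grzegorz, Radoslaw, Tadeusz.
Jolanta predeceased; the 1/10 allotted to Jolanta's branch passes to Jolanta's issue by representation.
The 1/10 is divided into 2 equal shares of 1/20 among Zofia, Ludmila.
Zofia is living and takes 1/20.
Ludmila is living and takes 1/20.
Grzegorz is living and takes 1/10.
Radoslaw is living and takes 1/10.
Tadeusz predeceased; the 1/10 allotted to Tadeusz's branch passes to Tadeusz's issue by representation.
The 1/10 is divided into 4 equal shares of 1/40 among Danuta, Bogdan, Waclaw, Franciszka.
Danuta is living and takes 1/40.
Bogdan is living and takes 1/40.
Waclaw is living and takes 1/40.
Franciszka is living and takes 1/40.

Bogdan 1/40; Danuta 1/40; Franciszka 1/40; Grzegorz 1/10; Ireneusz 3/5; Ludmila 1/20; Radoslaw 1/10; Waclaw 1/40; Zofia 1/20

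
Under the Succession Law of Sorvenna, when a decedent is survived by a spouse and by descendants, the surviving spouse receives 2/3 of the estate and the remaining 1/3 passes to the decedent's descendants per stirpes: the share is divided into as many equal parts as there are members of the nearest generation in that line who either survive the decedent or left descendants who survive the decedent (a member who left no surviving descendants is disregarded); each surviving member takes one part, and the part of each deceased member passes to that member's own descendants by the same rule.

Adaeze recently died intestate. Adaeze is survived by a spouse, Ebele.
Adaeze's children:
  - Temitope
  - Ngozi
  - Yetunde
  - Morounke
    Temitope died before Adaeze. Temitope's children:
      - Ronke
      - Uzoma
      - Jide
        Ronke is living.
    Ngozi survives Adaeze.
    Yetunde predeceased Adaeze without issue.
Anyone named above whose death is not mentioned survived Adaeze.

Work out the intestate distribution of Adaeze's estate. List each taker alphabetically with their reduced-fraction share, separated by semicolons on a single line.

Ebele, as surviving spouse, takes 2/3.
The remaining 1/3 passes to Adaeze's descendants per stirpes.
Yetunde left no surviving issue, so that branch lapses and is disregarded.
The 1/3 is divided into 3 equal shares of 1/9 among Temitope, Ngozi, Morounke.
Temitope predeceased; the 1/9 allotted to Temitope's branch passes to Temitope's issue by representation.
The 1/9 is divided into 3 equal shares of 1/27 among Ronke, Uzoma, Jide.
Ronke is living and takes 1/27.
Uzoma is living and takes 1/27.
Jide is living and takes 1/27.
Ngozi is living and takes 1/9.
Morounke is living and takes 1/9.

Ebele 2/3; Jide 1/27; Morounke 1/9; Ngozi 1/9; Ronke 1/27; Uzoma 1/27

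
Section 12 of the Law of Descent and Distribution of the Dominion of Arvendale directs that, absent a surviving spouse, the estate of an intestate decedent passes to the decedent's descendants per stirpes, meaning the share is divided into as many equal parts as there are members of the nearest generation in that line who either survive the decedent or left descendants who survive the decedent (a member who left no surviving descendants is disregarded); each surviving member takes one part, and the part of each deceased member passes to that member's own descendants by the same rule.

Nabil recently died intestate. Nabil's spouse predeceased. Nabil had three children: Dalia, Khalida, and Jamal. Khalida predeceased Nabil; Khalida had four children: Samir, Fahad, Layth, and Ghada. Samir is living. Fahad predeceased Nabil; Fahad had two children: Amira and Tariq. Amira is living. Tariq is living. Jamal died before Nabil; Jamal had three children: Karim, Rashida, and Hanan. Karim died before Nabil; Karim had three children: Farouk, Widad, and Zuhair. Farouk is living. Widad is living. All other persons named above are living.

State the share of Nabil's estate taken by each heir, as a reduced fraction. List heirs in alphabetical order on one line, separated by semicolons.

There is no surviving spouse, so the entire estate passes to Nabil's descendants per stirpes.
The estate is divided into 3 equal shares of 1/3 among Dalia, Khalida, Jamal.
Dalia is living and takes 1/3.
Khalida predeceased; the 1/3 allotted to Khalida's branch passes to Khalida's issue by representation.
The 1/3 is divided into 4 equal shares of 1/12 among Samir, Fahad, Layth, Ghada.
Samir is living and takes 1/12.
Fahad predeceased; the 1/12 allotted to Fahad's branch passes to Fahad's issue by representation.
The 1/12 is divided into 2 equal shares of 1/24 among Amira, Tariq.
Amira is living and takes 1/24.
Tariq is living and takes 1/24.
Layth is living and takes 1/12.
Ghada is living and takes 1/12.
Jamal predeceased; the 1/3 allotted to Jamal's branch passes to Jamal's issue by representation.
The 1/3 is divided into 3 equal shares of 1/9 among Karim, Rashida, Hanan.
Karim predeceased; the 1/9 allotted to Karim's branch passes to Karim's issue by representation.
The 1/9 is divided into 3 equal shares of 1/27 among Farouk, Widad, Zuhair.
Farouk is living and takes 1/27.
Widad is living and takes 1/27.
Zuhair is living and takes 1/27.
Rashida is living and takes 1/9.
Hanan is living and takes 1/9.

Amira 1/24; Dalia 1/3; Farouk 1/27; Ghada 1/12; Hanan 1/9; Layth 1/12; Rashida 1/9; Samir 1/12; Tariq 1/24; Widad 1/27; Zuhair 1/27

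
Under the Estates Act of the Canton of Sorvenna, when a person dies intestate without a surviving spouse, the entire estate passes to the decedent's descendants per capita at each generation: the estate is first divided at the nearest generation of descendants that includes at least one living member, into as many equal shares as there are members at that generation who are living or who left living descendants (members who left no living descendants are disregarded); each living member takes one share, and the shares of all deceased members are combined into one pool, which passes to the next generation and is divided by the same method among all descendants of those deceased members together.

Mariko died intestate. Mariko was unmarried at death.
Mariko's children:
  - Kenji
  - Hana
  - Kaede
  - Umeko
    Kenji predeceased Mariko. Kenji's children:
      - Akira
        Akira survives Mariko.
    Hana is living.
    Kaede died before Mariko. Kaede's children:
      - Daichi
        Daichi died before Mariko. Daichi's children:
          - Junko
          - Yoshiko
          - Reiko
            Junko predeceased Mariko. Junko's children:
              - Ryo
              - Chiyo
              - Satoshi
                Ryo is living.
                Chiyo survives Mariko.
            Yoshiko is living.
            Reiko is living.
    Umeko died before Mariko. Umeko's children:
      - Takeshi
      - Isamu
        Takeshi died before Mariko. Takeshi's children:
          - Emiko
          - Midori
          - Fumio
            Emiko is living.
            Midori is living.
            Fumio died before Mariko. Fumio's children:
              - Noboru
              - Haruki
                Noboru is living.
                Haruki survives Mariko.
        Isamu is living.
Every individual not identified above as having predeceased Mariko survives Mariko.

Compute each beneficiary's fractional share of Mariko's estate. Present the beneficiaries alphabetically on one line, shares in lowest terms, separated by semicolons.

Akira 3/16; Chiyo 1/40; Emiko 1/16; Hana 1/4; Haruki 1/40; Isamu 3/16; Midori 1/16; Noboru 1/40; Reiko 1/16; Ryo 1/40; Satoshi 1/40; Yoshiko 1/16

There is no surviving spouse, so the entire estate passes to Mariko's descendants per capita at each generation.
At generation 1 (Kenji, Hana, Kaede, Umeko) there are 4 shares of (1)/4 = 1/4 each.
Living: Hana — each takes 1/4.
Deceased: Kenji, Kaede, and Umeko. Their combined 3/4 is pooled and carried to generation 2.
At generation 2 (Akira, Daichi, Takeshi, Isamu) there are 4 shares of (3/4)/4 = 3/16 each.
Living: Akira and Isamu — each takes 3/16.
Deceased: Daichi and Takeshi. Their combined 3/8 is pooled and carried to generation 3.
At generation 3 (Junko, Yoshiko, Reiko, Emiko, Midori, Fumio) there are 6 shares of (3/8)/6 = 1/16 each.
Living: Yoshiko, Reiko, Emiko, and Midori — each takes 1/16.
Deceased: Junko and Fumio. Their combined 1/8 is pooled and carried to generation 4.
At generation 4 (Ryo, Chiyo, Satoshi, Noboru, Haruki) there are 5 shares of (1/8)/5 = 1/40 each.
Living: Ryo, Chiyo, Satoshi, Noboru, and Haruki — each takes 1/40.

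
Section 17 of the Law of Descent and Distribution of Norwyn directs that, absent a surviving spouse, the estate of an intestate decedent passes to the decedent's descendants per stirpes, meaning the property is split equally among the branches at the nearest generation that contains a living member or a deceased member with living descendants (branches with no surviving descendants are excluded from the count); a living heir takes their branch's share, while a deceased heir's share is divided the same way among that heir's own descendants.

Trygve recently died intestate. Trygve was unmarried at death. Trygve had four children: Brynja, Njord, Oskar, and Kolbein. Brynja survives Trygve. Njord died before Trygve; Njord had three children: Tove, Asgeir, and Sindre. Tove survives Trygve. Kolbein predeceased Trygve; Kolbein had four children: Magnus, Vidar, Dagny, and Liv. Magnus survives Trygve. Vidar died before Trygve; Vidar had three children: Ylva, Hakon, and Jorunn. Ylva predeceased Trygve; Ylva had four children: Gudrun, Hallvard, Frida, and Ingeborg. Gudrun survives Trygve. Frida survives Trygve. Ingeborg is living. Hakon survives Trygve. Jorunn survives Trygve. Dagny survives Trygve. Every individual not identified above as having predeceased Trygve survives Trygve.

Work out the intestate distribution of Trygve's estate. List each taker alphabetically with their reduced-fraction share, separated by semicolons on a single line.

Asgeir 1/12; Brynja 1/4; Dagny 1/16; Frida 1/192; Gudrun 1/192; Hakon 1/48; Hallvard 1/192; Ingeborg 1/192; Jorunn 1/48; Liv 1/16; Magnus 1/16; Oskar 1/4; Sindre 1/12; Tove 1/12

There is no surviving spouse, so the entire estate passes to Trygve's descendants per stirpes.
The estate is divided into 4 equal shares of 1/4 among Brynja, Njord, Oskar, Kolbein.
Brynja is living and takes 1/4.
Njord predeceased; the 1/4 allotted to Njord's branch passes to Njord's issue by representation.
The 1/4 is divided into 3 equal shares of 1/12 among Tove, Asgeir, Sindre.
Tove is living and takes 1/12.
Asgeir is living and takes 1/12.
Sindre is living and takes 1/12.
Oskar is living and takes 1/4.
Kolbein predeceased; the 1/4 allotted to Kolbein's branch passes to Kolbein's issue by representation.
The 1/4 is divided into 4 equal shares of 1/16 among Magnus, Vidar, Dagny, Liv.
Magnus is living and takes 1/16.
Vidar predeceased; the 1/16 allotted to Vidar's branch passes to Vidar's issue by representation.
The 1/16 is divided into 3 equal shares of 1/48 among Ylva, Hakon, Jorunn.
Ylva predeceased; the 1/48 allotted to Ylva's branch passes to Ylva's issue by representation.
The 1/48 is divided into 4 equal shares of 1/192 among Gudrun, Hallvard, Frida, Ingeborg.
Gudrun is living and takes 1/192.
Hallvard is living and takes 1/192.
Frida is living and takes 1/192.
Ingeborg is living and takes 1/192.
Hakon is living and takes 1/48.
Jorunn is living and takes 1/48.
Dagny is living and takes 1/16.
Liv is living and takes 1/16.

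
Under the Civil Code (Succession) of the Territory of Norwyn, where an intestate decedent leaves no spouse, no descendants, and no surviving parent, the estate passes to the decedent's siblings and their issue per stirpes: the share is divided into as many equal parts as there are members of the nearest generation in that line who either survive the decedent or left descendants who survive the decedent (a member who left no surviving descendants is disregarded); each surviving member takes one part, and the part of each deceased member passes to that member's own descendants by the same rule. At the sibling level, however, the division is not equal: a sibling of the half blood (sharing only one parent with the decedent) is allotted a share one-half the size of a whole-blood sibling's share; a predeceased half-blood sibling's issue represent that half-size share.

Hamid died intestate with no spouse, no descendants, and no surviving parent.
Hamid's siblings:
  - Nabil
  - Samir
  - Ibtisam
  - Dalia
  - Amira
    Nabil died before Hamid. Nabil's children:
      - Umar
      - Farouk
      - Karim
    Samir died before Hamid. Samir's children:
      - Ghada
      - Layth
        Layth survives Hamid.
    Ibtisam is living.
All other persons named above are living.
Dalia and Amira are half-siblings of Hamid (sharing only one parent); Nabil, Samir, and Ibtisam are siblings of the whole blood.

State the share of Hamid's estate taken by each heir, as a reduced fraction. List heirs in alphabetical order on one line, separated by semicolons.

No spouse, descendants, or parent survives, so the estate passes to Hamid's siblings per stirpes.
Half-blood siblings count for one-half the weight of whole-blood siblings at the initial division.
Dividing 1 in proportion to weights (total weight 4): Nabil (weight 1) → 1/4; Samir (weight 1) → 1/4; Ibtisam (weight 1) → 1/4; Dalia (weight 1/2) → 1/8; Amira (weight 1/2) → 1/8.
Nabil predeceased; the 1/4 allotted to Nabil's branch passes to Nabil's issue by representation.
The 1/4 is divided into 3 equal shares of 1/12 among Umar, Farouk, Karim.
Umar is living and takes 1/12.
Farouk is living and takes 1/12.
Karim is living and takes 1/12.
Samir predeceased; the 1/4 allotted to Samir's branch passes to Samir's issue by representation.
The 1/4 is divided into 2 equal shares of 1/8 among Ghada, Layth.
Ghada is living and takes 1/8.
Layth is living and takes 1/8.
Ibtisam is living and takes 1/4.
Dalia is living and takes 1/8.
Amira is living and takes 1/8.

Amira 1/8; Dalia 1/8; Farouk 1/12; Ghada 1/8; Ibtisam 1/4; Karim 1/12; Layth 1/8; Umar 1/12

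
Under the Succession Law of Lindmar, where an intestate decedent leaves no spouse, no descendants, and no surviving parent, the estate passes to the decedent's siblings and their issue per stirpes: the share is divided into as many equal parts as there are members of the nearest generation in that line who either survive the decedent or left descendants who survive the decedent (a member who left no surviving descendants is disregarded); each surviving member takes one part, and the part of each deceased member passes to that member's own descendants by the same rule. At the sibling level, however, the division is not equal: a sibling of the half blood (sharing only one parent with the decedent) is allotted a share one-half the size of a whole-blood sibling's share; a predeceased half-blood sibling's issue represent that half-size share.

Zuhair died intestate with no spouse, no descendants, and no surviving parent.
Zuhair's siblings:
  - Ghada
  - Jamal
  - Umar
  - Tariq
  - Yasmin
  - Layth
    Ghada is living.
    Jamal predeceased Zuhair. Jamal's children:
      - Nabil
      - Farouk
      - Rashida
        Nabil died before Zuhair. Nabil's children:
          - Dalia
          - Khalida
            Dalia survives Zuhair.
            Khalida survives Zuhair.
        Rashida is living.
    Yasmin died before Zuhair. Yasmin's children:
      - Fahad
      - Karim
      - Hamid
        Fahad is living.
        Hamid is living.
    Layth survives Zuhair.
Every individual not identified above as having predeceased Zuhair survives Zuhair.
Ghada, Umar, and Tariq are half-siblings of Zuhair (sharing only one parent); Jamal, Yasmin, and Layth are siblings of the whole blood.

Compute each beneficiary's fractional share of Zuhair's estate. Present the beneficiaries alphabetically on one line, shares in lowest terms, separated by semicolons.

Dalia 1/27; Fahad 2/27; Farouk 2/27; Ghada 1/9; Hamid 2/27; Karim 2/27; Khalida 1/27; Layth 2/9; Rashida 2/27; Tariq 1/9; Umar 1/9

No spouse, descendants, or parent survives, so the estate passes to Zuhair's siblings per stirpes.
Half-blood siblings count for one-half the weight of whole-blood siblings at the initial division.
Dividing 1 in proportion to weights (total weight 9/2): Ghada (weight 1/2) → 1/9; Jamal (weight 1) → 2/9; Umar (weight 1/2) → 1/9; Tariq (weight 1/2) → 1/9; Yasmin (weight 1) → 2/9; Layth (weight 1) → 2/9.
Ghada is living and takes 1/9.
Jamal predeceased; the 2/9 allotted to Jamal's branch passes to Jamal's issue by representation.
The 2/9 is divided into 3 equal shares of 2/27 among Nabil, Farouk, Rashida.
Nabil predeceased; the 2/27 allotted to Nabil's branch passes to Nabil's issue by representation.
The 2/27 is divided into 2 equal shares of 1/27 among Dalia, Khalida.
Dalia is living and takes 1/27.
Khalida is living and takes 1/27.
Farouk is living and takes 2/27.
Rashida is living and takes 2/27.
Umar is living and takes 1/9.
Tariq is living and takes 1/9.
Yasmin predeceased; the 2/9 allotted to Yasmin's branch passes to Yasmin's issue by representation.
The 2/9 is divided into 3 equal shares of 2/27 among Fahad, Karim, Hamid.
Fahad is living and takes 2/27.
Karim is living and takes 2/27.
Hamid is living and takes 2/27.
Layth is living and takes 2/9.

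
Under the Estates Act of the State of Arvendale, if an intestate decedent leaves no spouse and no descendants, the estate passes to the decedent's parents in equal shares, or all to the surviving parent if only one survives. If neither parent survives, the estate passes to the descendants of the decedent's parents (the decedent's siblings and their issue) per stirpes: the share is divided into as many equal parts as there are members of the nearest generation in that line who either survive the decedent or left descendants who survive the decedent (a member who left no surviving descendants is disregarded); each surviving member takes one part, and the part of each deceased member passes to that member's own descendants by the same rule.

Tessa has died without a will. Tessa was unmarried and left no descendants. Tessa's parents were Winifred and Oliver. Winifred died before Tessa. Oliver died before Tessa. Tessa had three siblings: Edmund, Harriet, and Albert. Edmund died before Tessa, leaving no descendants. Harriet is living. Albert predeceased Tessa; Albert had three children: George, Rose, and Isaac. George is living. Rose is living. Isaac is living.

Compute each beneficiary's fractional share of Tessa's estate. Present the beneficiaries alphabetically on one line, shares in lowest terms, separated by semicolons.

Neither parent survives and there are no descendants, so the estate passes to Tessa's siblings and their issue per stirpes.
Edmund left no surviving issue, so that branch lapses and is disregarded.
The estate is divided into 2 equal shares of 1/2 among Harriet, Albert.
Harriet is living and takes 1/2.
Albert predeceased; the 1/2 allotted to Albert's branch passes to Albert's issue by representation.
The 1/2 is divided into 3 equal shares of 1/6 among George, Rose, Isaac.
George is living and takes 1/6.
Rose is living and takes 1/6.
Isaac is living and takes 1/6.

George 1/6; Harriet 1/2; Isaac 1/6; Rose 1/6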